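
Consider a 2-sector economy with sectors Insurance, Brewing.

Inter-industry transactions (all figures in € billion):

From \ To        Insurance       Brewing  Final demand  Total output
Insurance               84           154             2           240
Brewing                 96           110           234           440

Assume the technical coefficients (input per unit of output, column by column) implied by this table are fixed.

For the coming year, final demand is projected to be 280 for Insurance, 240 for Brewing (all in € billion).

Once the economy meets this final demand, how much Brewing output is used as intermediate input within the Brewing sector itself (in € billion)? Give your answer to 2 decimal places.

Technical coefficients a_ij = z_ij / X_j:
  a_11 = 84/240 = 0.35, a_21 = 96/240 = 0.40
  a_12 = 154/440 = 0.35, a_22 = 110/440 = 0.25
I − A =
  [   0.65    -0.35]
  [  -0.40     0.75]
det(I−A) = (0.65)(0.75) − (-0.35)(-0.40) = 0.3475
adj(I−A) = [[0.75, 0.35], [0.40, 0.65]]
(I − A)⁻¹ = adj(I−A) / det(I−A) ≈
  [   2.1583     1.0072]
  [   1.1511     1.8705]
First solve x = (I − A)⁻¹ d = adj(I−A)·d / det(I−A); in particular x_2 = (0.40·280 + 0.65·240) / 0.3475 = 268.00 / 0.3475 ≈ 771.2230.
Intermediate flow from 2 to 2: z_22 = a_22 · x_2 = 0.25 × 268.00 / 0.3475 = 67.00 / 0.3475 ≈ 192.81.

z_22 = 192.81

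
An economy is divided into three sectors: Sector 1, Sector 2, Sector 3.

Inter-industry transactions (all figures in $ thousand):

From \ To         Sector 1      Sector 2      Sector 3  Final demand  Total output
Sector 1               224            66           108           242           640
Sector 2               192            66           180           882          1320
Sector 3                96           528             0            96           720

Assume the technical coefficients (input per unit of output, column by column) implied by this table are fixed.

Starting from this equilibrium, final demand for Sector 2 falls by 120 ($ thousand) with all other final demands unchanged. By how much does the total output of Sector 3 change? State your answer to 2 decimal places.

Δx_3 = -64.69

Technical coefficients a_ij = z_ij / X_j:
  a_11 = 224/640 = 0.35, a_21 = 192/640 = 0.30, a_31 = 96/640 = 0.15
  a_12 = 66/1320 = 0.05, a_22 = 66/1320 = 0.05, a_32 = 528/1320 = 0.40
  a_13 = 108/720 = 0.15, a_23 = 180/720 = 0.25, a_33 = 0/720 = 0.00
I − A =
  [   0.65    -0.05    -0.15]
  [  -0.30     0.95    -0.25]
  [  -0.15    -0.40     1.00]
Cofactors of I−A, C_ij = (−1)^(i+j)·(minor ij) (rows/columns in the sector order above):
  C_11 = (0.95)(1.00) − (-0.25)(-0.40) = 0.8500
  C_12 = −[(-0.30)(1.00) − (-0.25)(-0.15)] = 0.3375
  C_13 = (-0.30)(-0.40) − (0.95)(-0.15) = 0.2625
  C_21 = −[(-0.05)(1.00) − (-0.15)(-0.40)] = 0.1100
  C_22 = (0.65)(1.00) − (-0.15)(-0.15) = 0.6275
  C_23 = −[(0.65)(-0.40) − (-0.05)(-0.15)] = 0.2675
  C_31 = (-0.05)(-0.25) − (-0.15)(0.95) = 0.1550
  C_32 = −[(0.65)(-0.25) − (-0.15)(-0.30)] = 0.2075
  C_33 = (0.65)(0.95) − (-0.05)(-0.30) = 0.6025
det(I−A) = Σ_j (I−A)_1j·C_1j = (0.65)(0.8500) + (-0.05)(0.3375) + (-0.15)(0.2625) = 0.49625
adj(I−A) = Cᵀ =
  [ 0.8500   0.1100   0.1550]
  [ 0.3375   0.6275   0.2075]
  [ 0.2625   0.2675   0.6025]
(I − A)⁻¹ = adj(I−A) / det(I−A) ≈
  [   1.7128     0.2217     0.3123]
  [   0.6801     1.2645     0.4181]
  [   0.5290     0.5390     1.2141]
Δx = (I − A)⁻¹ Δd with Δd having -120 in the Sector 2 component and 0 elsewhere.
So Δx_3 = L_32 · (-120), where L_32 = adj(I−A)_32 / det(I−A) = 0.2675 / 0.49625.
Δx_3 = 0.2675 × (-120) / 0.49625 = -32.10 / 0.49625 ≈ -64.69.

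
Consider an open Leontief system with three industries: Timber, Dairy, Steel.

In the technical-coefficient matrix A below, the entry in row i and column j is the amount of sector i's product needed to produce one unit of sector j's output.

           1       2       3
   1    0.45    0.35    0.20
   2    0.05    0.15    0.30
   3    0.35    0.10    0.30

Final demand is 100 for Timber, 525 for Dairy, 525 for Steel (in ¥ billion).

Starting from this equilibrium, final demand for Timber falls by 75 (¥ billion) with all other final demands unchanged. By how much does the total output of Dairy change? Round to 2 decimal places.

I − A =
  [   0.55    -0.35    -0.20]
  [  -0.05     0.85    -0.30]
  [  -0.35    -0.10     0.70]
Cofactors of I−A, C_ij = (−1)^(i+j)·(minor ij) (rows/columns in the sector order above):
  C_11 = (0.85)(0.70) − (-0.30)(-0.10) = 0.5650
  C_12 = −[(-0.05)(0.70) − (-0.30)(-0.35)] = 0.1400
  C_13 = (-0.05)(-0.10) − (0.85)(-0.35) = 0.3025
  C_21 = −[(-0.35)(0.70) − (-0.20)(-0.10)] = 0.2650
  C_22 = (0.55)(0.70) − (-0.20)(-0.35) = 0.3150
  C_23 = −[(0.55)(-0.10) − (-0.35)(-0.35)] = 0.1775
  C_31 = (-0.35)(-0.30) − (-0.20)(0.85) = 0.2750
  C_32 = −[(0.55)(-0.30) − (-0.20)(-0.05)] = 0.1750
  C_33 = (0.55)(0.85) − (-0.35)(-0.05) = 0.4500
det(I−A) = Σ_j (I−A)_1j·C_1j = (0.55)(0.5650) + (-0.35)(0.1400) + (-0.20)(0.3025) = 0.20125
adj(I−A) = Cᵀ =
  [ 0.5650   0.2650   0.2750]
  [ 0.1400   0.3150   0.1750]
  [ 0.3025   0.1775   0.4500]
(I − A)⁻¹ = adj(I−A) / det(I−A) ≈
  [   2.8075     1.3168     1.3665]
  [   0.6957     1.5652     0.8696]
  [   1.5031     0.8820     2.2360]
Δx = (I − A)⁻¹ Δd with Δd having -75 in the Timber component and 0 elsewhere.
So Δx_2 = L_21 · (-75), where L_21 = adj(I−A)_21 / det(I−A) = 0.1400 / 0.20125.
Δx_2 = 0.1400 × (-75) / 0.20125 = -10.50 / 0.20125 ≈ -52.17.

Δx_2 = -52.17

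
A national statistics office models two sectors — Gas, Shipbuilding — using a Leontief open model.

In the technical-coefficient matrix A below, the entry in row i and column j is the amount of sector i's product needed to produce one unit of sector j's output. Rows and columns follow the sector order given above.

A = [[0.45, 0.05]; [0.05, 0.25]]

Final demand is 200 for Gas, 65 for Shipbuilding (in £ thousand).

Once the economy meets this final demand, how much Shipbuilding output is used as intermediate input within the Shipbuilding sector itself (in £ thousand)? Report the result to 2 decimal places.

I − A =
  [   0.55    -0.05]
  [  -0.05     0.75]
det(I−A) = (0.55)(0.75) − (-0.05)(-0.05) = 0.4100
adj(I−A) = [[0.75, 0.05], [0.05, 0.55]]
(I − A)⁻¹ = adj(I−A) / det(I−A) ≈
  [   1.8293     0.1220]
  [   0.1220     1.3415]
First solve x = (I − A)⁻¹ d = adj(I−A)·d / det(I−A); in particular x_S = (0.05·200 + 0.55·65) / 0.4100 = 45.75 / 0.4100 ≈ 111.5854.
Intermediate flow from S to S: z_SS = a_SS · x_S = 0.25 × 45.75 / 0.4100 = 11.4375 / 0.4100 ≈ 27.90.

z_SS = 27.90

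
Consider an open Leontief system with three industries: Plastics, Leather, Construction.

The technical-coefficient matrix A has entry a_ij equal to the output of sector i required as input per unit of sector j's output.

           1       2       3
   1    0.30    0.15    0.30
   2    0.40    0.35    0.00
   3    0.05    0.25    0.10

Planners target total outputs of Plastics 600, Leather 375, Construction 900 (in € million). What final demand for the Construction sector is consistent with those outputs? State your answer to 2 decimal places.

I − A =
  [   0.70    -0.15    -0.30]
  [  -0.40     0.65     0.00]
  [  -0.05    -0.25     0.90]
d = (I − A) x:
  d_1 = (+0.70)·600 + (-0.15)·375 + (-0.30)·900 = 93.75
  d_2 = (-0.40)·600 + (+0.65)·375 + (+0.00)·900 = 3.75
  d_3 = (-0.05)·600 + (-0.25)·375 + (+0.90)·900 = 686.25

d_3 = 686.25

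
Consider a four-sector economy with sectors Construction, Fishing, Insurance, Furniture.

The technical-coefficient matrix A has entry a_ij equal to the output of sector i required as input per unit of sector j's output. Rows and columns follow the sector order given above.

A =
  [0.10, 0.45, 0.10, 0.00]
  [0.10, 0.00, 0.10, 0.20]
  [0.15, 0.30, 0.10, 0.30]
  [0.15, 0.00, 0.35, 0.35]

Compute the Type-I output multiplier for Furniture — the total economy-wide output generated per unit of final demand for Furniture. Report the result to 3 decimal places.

I − A =
  [   0.90    -0.45    -0.10     0.00]
  [  -0.10     1.00    -0.10    -0.20]
  [  -0.15    -0.30     0.90    -0.30]
  [  -0.15     0.00    -0.35     0.65]
Compute the cofactors C_ij = (−1)^(i+j)·(3×3 minor ij) of I−A; the adjugate is their transpose:
adj(I−A) = Cᵀ =
  [ 0.439500   0.235500   0.125750   0.130500]
  [ 0.099750   0.417750   0.131000   0.189000]
  [ 0.171000   0.239625   0.542250   0.324000]
  [ 0.193500   0.183375   0.321000   0.717750]
det(I−A) = Σ_j (I−A)_1j·C_1j = (0.90)(0.439500) + (-0.45)(0.099750) + (-0.10)(0.171000) + (0.00)(0.193500) = 0.3335625
(I − A)⁻¹ = adj(I−A) / det(I−A) ≈
  [   1.3176     0.7060     0.3770     0.3912]
  [   0.2990     1.2524     0.3927     0.5666]
  [   0.5126     0.7184     1.6256     0.9713]
  [   0.5801     0.5497     0.9623     2.1518]
The output multiplier for sector j is the column-j sum of the Leontief inverse (I − A)⁻¹ = adj(I−A) / det(I−A).
Column 4 of adj(I−A): (0.130500, 0.189000, 0.324000, 0.717750); det(I−A) = 0.3335625.
m_4 = (0.130500 + 0.189000 + 0.324000 + 0.717750) / 0.3335625 = 1.36125 / 0.3335625 ≈ 4.081.

m_4 = 4.081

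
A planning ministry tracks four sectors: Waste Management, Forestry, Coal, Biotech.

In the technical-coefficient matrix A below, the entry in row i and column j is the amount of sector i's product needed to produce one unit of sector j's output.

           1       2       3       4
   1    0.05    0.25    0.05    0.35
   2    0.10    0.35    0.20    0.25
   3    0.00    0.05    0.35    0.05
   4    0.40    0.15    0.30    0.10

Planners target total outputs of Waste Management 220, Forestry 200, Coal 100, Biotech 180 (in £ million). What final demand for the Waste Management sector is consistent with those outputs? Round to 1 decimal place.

I − A =
  [   0.95    -0.25    -0.05    -0.35]
  [  -0.10     0.65    -0.20    -0.25]
  [   0.00    -0.05     0.65    -0.05]
  [  -0.40    -0.15    -0.30     0.90]
d = (I − A) x:
  d_1 = (+0.95)·220 + (-0.25)·200 + (-0.05)·100 + (-0.35)·180 = 91.0
  d_2 = (-0.10)·220 + (+0.65)·200 + (-0.20)·100 + (-0.25)·180 = 43.0
  d_3 = (+0.00)·220 + (-0.05)·200 + (+0.65)·100 + (-0.05)·180 = 46.0
  d_4 = (-0.40)·220 + (-0.15)·200 + (-0.30)·100 + (+0.90)·180 = 14.0

d_1 = 91.0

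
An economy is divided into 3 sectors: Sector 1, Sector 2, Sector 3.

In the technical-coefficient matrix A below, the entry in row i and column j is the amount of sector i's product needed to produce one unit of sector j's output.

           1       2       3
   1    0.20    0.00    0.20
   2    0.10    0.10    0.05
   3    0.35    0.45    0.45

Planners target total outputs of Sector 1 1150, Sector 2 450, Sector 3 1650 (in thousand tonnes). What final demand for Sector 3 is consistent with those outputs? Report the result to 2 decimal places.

I − A =
  [   0.80     0.00    -0.20]
  [  -0.10     0.90    -0.05]
  [  -0.35    -0.45     0.55]
d = (I − A) x:
  d_1 = (+0.80)·1150 + (+0.00)·450 + (-0.20)·1650 = 590.00
  d_2 = (-0.10)·1150 + (+0.90)·450 + (-0.05)·1650 = 207.50
  d_3 = (-0.35)·1150 + (-0.45)·450 + (+0.55)·1650 = 302.50

d_3 = 302.50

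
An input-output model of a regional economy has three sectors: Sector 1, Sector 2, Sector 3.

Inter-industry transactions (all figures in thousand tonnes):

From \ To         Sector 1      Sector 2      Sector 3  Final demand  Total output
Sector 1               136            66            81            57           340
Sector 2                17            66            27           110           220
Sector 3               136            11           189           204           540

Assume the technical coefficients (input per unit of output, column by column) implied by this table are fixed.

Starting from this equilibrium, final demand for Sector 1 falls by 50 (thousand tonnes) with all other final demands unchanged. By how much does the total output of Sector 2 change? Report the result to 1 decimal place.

Technical coefficients a_ij = z_ij / X_j:
  a_11 = 136/340 = 0.40, a_21 = 17/340 = 0.05, a_31 = 136/340 = 0.40
  a_12 = 66/220 = 0.30, a_22 = 66/220 = 0.30, a_32 = 11/220 = 0.05
  a_13 = 81/540 = 0.15, a_23 = 27/540 = 0.05, a_33 = 189/540 = 0.35
I − A =
  [   0.60    -0.30    -0.15]
  [  -0.05     0.70    -0.05]
  [  -0.40    -0.05     0.65]
Cofactors of I−A, C_ij = (−1)^(i+j)·(minor ij) (rows/columns in the sector order above):
  C_11 = (0.70)(0.65) − (-0.05)(-0.05) = 0.4525
  C_12 = −[(-0.05)(0.65) − (-0.05)(-0.40)] = 0.0525
  C_13 = (-0.05)(-0.05) − (0.70)(-0.40) = 0.2825
  C_21 = −[(-0.30)(0.65) − (-0.15)(-0.05)] = 0.2025
  C_22 = (0.60)(0.65) − (-0.15)(-0.40) = 0.3300
  C_23 = −[(0.60)(-0.05) − (-0.30)(-0.40)] = 0.1500
  C_31 = (-0.30)(-0.05) − (-0.15)(0.70) = 0.1200
  C_32 = −[(0.60)(-0.05) − (-0.15)(-0.05)] = 0.0375
  C_33 = (0.60)(0.70) − (-0.30)(-0.05) = 0.4050
det(I−A) = Σ_j (I−A)_1j·C_1j = (0.60)(0.4525) + (-0.30)(0.0525) + (-0.15)(0.2825) = 0.213375
adj(I−A) = Cᵀ =
  [ 0.4525   0.2025   0.1200]
  [ 0.0525   0.3300   0.0375]
  [ 0.2825   0.1500   0.4050]
(I − A)⁻¹ = adj(I−A) / det(I−A) ≈
  [   2.1207     0.9490     0.5624]
  [   0.2460     1.5466     0.1757]
  [   1.3240     0.7030     1.8981]
Δx = (I − A)⁻¹ Δd with Δd having -50 in the Sector 1 component and 0 elsewhere.
So Δx_2 = L_21 · (-50), where L_21 = adj(I−A)_21 / det(I−A) = 0.0525 / 0.213375.
Δx_2 = 0.0525 × (-50) / 0.213375 = -2.625 / 0.213375 ≈ -12.3.

Δx_2 = -12.3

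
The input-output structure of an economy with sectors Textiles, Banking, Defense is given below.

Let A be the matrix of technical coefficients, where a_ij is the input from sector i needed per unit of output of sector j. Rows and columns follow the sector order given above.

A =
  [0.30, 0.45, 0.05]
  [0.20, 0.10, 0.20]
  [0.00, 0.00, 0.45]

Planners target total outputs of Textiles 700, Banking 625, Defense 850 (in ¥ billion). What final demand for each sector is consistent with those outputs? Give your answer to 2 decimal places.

d_1 = 166.25, d_2 = 252.50, d_3 = 467.50

I − A =
  [   0.70    -0.45    -0.05]
  [  -0.20     0.90    -0.20]
  [   0.00     0.00     0.55]
d = (I − A) x:
  d_1 = (+0.70)·700 + (-0.45)·625 + (-0.05)·850 = 166.25
  d_2 = (-0.20)·700 + (+0.90)·625 + (-0.20)·850 = 252.50
  d_3 = (+0.00)·700 + (+0.00)·625 + (+0.55)·850 = 467.50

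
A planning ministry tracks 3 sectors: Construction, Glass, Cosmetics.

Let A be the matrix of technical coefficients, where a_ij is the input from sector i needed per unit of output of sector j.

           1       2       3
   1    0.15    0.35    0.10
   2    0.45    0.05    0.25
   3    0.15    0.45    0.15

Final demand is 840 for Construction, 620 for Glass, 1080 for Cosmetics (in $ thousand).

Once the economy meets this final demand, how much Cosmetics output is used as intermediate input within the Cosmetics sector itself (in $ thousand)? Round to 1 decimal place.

z_33 = 462.4

I − A =
  [   0.85    -0.35    -0.10]
  [  -0.45     0.95    -0.25]
  [  -0.15    -0.45     0.85]
Cofactors of I−A, C_ij = (−1)^(i+j)·(minor ij) (rows/columns in the sector order above):
  C_11 = (0.95)(0.85) − (-0.25)(-0.45) = 0.6950
  C_12 = −[(-0.45)(0.85) − (-0.25)(-0.15)] = 0.4200
  C_13 = (-0.45)(-0.45) − (0.95)(-0.15) = 0.3450
  C_21 = −[(-0.35)(0.85) − (-0.10)(-0.45)] = 0.3425
  C_22 = (0.85)(0.85) − (-0.10)(-0.15) = 0.7075
  C_23 = −[(0.85)(-0.45) − (-0.35)(-0.15)] = 0.4350
  C_31 = (-0.35)(-0.25) − (-0.10)(0.95) = 0.1825
  C_32 = −[(0.85)(-0.25) − (-0.10)(-0.45)] = 0.2575
  C_33 = (0.85)(0.95) − (-0.35)(-0.45) = 0.6500
det(I−A) = Σ_j (I−A)_1j·C_1j = (0.85)(0.6950) + (-0.35)(0.4200) + (-0.10)(0.3450) = 0.40925
adj(I−A) = Cᵀ =
  [ 0.6950   0.3425   0.1825]
  [ 0.4200   0.7075   0.2575]
  [ 0.3450   0.4350   0.6500]
(I − A)⁻¹ = adj(I−A) / det(I−A) ≈
  [   1.6982     0.8369     0.4459]
  [   1.0263     1.7288     0.6292]
  [   0.8430     1.0629     1.5883]
First solve x = (I − A)⁻¹ d = adj(I−A)·d / det(I−A); in particular x_3 = (0.3450·840 + 0.4350·620 + 0.6500·1080) / 0.40925 = 1261.50 / 0.40925 ≈ 3082.468.
Intermediate flow from 3 to 3: z_33 = a_33 · x_3 = 0.15 × 1261.50 / 0.40925 = 189.225 / 0.40925 ≈ 462.4.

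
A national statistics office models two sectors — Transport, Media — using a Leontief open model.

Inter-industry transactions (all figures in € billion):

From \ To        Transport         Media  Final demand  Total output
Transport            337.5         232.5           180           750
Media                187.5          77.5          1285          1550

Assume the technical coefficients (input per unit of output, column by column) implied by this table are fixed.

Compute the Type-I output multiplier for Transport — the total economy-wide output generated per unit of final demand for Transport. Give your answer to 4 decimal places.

Technical coefficients a_ij = z_ij / X_j:
  a_TT = 337.5/750 = 0.45, a_MT = 187.5/750 = 0.25
  a_TM = 232.5/1550 = 0.15, a_MM = 77.5/1550 = 0.05
I − A =
  [   0.55    -0.15]
  [  -0.25     0.95]
det(I−A) = (0.55)(0.95) − (-0.15)(-0.25) = 0.4850
adj(I−A) = [[0.95, 0.15], [0.25, 0.55]]
(I − A)⁻¹ = adj(I−A) / det(I−A) ≈
  [   1.95876     0.30928]
  [   0.51546     1.13402]
The output multiplier for sector j is the column-j sum of the Leontief inverse (I − A)⁻¹ = adj(I−A) / det(I−A).
Column T of adj(I−A): (0.95, 0.25); det(I−A) = 0.4850.
m_T = (0.95 + 0.25) / 0.4850 = 1.20 / 0.4850 ≈ 2.4742.

m_T = 2.4742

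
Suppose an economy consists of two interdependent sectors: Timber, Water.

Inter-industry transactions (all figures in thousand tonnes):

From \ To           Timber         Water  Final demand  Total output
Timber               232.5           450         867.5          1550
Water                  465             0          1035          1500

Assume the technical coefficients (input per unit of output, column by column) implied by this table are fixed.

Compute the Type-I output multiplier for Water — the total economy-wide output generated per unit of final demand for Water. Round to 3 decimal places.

Technical coefficients a_ij = z_ij / X_j:
  a_TT = 232.5/1550 = 0.15, a_WT = 465/1550 = 0.30
  a_TW = 450/1500 = 0.30, a_WW = 0/1500 = 0.00
I − A =
  [   0.85    -0.30]
  [  -0.30     1.00]
det(I−A) = (0.85)(1.00) − (-0.30)(-0.30) = 0.7600
adj(I−A) = [[1.00, 0.30], [0.30, 0.85]]
(I − A)⁻¹ = adj(I−A) / det(I−A) ≈
  [   1.3158     0.3947]
  [   0.3947     1.1184]
The output multiplier for sector j is the column-j sum of the Leontief inverse (I − A)⁻¹ = adj(I−A) / det(I−A).
Column W of adj(I−A): (0.30, 0.85); det(I−A) = 0.7600.
m_W = (0.30 + 0.85) / 0.7600 = 1.15 / 0.7600 ≈ 1.513.

m_W = 1.513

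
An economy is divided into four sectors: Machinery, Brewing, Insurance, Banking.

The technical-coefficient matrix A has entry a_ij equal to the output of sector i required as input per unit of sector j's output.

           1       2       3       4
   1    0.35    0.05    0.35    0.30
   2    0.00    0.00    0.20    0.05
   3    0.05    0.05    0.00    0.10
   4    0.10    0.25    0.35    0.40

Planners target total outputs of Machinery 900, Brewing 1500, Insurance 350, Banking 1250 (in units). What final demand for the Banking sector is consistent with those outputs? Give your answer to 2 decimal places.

I − A =
  [   0.65    -0.05    -0.35    -0.30]
  [   0.00     1.00    -0.20    -0.05]
  [  -0.05    -0.05     1.00    -0.10]
  [  -0.10    -0.25    -0.35     0.60]
d = (I − A) x:
  d_1 = (+0.65)·900 + (-0.05)·1500 + (-0.35)·350 + (-0.30)·1250 = 12.50
  d_2 = (+0.00)·900 + (+1.00)·1500 + (-0.20)·350 + (-0.05)·1250 = 1367.50
  d_3 = (-0.05)·900 + (-0.05)·1500 + (+1.00)·350 + (-0.10)·1250 = 105.00
  d_4 = (-0.10)·900 + (-0.25)·1500 + (-0.35)·350 + (+0.60)·1250 = 162.50

d_4 = 162.50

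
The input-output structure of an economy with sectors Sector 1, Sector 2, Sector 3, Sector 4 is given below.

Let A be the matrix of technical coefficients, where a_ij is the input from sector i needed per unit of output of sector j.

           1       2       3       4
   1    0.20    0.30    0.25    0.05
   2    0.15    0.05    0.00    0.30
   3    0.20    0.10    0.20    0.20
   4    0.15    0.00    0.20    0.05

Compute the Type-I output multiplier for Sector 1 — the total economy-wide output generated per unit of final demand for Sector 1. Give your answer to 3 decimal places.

m_1 = 2.824

I − A =
  [   0.80    -0.30    -0.25    -0.05]
  [  -0.15     0.95     0.00    -0.30]
  [  -0.20    -0.10     0.80    -0.20]
  [  -0.15     0.00    -0.20     0.95]
Compute the cofactors C_ij = (−1)^(i+j)·(3×3 minor ij) of I−A; the adjugate is their transpose:
adj(I−A) = Cᵀ =
  [ 0.678000   0.240750   0.253125   0.165000]
  [ 0.156000   0.513000   0.096375   0.190500]
  [ 0.227750   0.141250   0.658625   0.195250]
  [ 0.155000   0.067750   0.178625   0.520750]
det(I−A) = Σ_j (I−A)_1j·C_1j = (0.80)(0.678000) + (-0.30)(0.156000) + (-0.25)(0.227750) + (-0.05)(0.155000) = 0.4309125
(I − A)⁻¹ = adj(I−A) / det(I−A) ≈
  [   1.5734     0.5587     0.5874     0.3829]
  [   0.3620     1.1905     0.2237     0.4421]
  [   0.5285     0.3278     1.5284     0.4531]
  [   0.3597     0.1572     0.4145     1.2085]
The output multiplier for sector j is the column-j sum of the Leontief inverse (I − A)⁻¹ = adj(I−A) / det(I−A).
Column 1 of adj(I−A): (0.678000, 0.156000, 0.227750, 0.155000); det(I−A) = 0.4309125.
m_1 = (0.678000 + 0.156000 + 0.227750 + 0.155000) / 0.4309125 = 1.21675 / 0.4309125 ≈ 2.824.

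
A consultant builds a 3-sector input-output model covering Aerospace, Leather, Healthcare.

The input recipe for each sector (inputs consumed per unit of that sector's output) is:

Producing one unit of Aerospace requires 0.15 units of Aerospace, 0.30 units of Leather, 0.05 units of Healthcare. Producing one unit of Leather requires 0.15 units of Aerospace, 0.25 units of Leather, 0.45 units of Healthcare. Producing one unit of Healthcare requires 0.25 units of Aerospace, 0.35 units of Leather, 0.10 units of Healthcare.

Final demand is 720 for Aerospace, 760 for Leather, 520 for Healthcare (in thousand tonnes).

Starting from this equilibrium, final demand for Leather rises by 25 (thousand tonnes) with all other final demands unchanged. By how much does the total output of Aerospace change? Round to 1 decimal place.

I − A =
  [   0.85    -0.15    -0.25]
  [  -0.30     0.75    -0.35]
  [  -0.05    -0.45     0.90]
Cofactors of I−A, C_ij = (−1)^(i+j)·(minor ij) (rows/columns in the sector order above):
  C_11 = (0.75)(0.90) − (-0.35)(-0.45) = 0.5175
  C_12 = −[(-0.30)(0.90) − (-0.35)(-0.05)] = 0.2875
  C_13 = (-0.30)(-0.45) − (0.75)(-0.05) = 0.1725
  C_21 = −[(-0.15)(0.90) − (-0.25)(-0.45)] = 0.2475
  C_22 = (0.85)(0.90) − (-0.25)(-0.05) = 0.7525
  C_23 = −[(0.85)(-0.45) − (-0.15)(-0.05)] = 0.3900
  C_31 = (-0.15)(-0.35) − (-0.25)(0.75) = 0.2400
  C_32 = −[(0.85)(-0.35) − (-0.25)(-0.30)] = 0.3725
  C_33 = (0.85)(0.75) − (-0.15)(-0.30) = 0.5925
det(I−A) = Σ_j (I−A)_1j·C_1j = (0.85)(0.5175) + (-0.15)(0.2875) + (-0.25)(0.1725) = 0.353625
adj(I−A) = Cᵀ =
  [ 0.5175   0.2475   0.2400]
  [ 0.2875   0.7525   0.3725]
  [ 0.1725   0.3900   0.5925]
(I − A)⁻¹ = adj(I−A) / det(I−A) ≈
  [   1.4634     0.6999     0.6787]
  [   0.8130     2.1280     1.0534]
  [   0.4878     1.1029     1.6755]
Δx = (I − A)⁻¹ Δd with Δd having +25 in the Leather component and 0 elsewhere.
So Δx_A = L_AL · (+25), where L_AL = adj(I−A)_AL / det(I−A) = 0.2475 / 0.353625.
Δx_A = 0.2475 × (+25) / 0.353625 = 6.1875 / 0.353625 ≈ 17.5.

Δx_A = 17.5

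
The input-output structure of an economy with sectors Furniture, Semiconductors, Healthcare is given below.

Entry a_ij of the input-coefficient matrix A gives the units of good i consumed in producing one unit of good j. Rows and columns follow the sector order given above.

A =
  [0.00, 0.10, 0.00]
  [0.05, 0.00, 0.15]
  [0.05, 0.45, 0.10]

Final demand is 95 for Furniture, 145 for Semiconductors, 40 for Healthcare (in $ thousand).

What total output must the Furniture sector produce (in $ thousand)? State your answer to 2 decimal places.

x_1 = 112.10

I − A =
  [   1.00    -0.10     0.00]
  [  -0.05     1.00    -0.15]
  [  -0.05    -0.45     0.90]
Cofactors of I−A, C_ij = (−1)^(i+j)·(minor ij) (rows/columns in the sector order above):
  C_11 = (1.00)(0.90) − (-0.15)(-0.45) = 0.8325
  C_12 = −[(-0.05)(0.90) − (-0.15)(-0.05)] = 0.0525
  C_13 = (-0.05)(-0.45) − (1.00)(-0.05) = 0.0725
  C_21 = −[(-0.10)(0.90) − (0.00)(-0.45)] = 0.0900
  C_22 = (1.00)(0.90) − (0.00)(-0.05) = 0.9000
  C_23 = −[(1.00)(-0.45) − (-0.10)(-0.05)] = 0.4550
  C_31 = (-0.10)(-0.15) − (0.00)(1.00) = 0.0150
  C_32 = −[(1.00)(-0.15) − (0.00)(-0.05)] = 0.1500
  C_33 = (1.00)(1.00) − (-0.10)(-0.05) = 0.9950
det(I−A) = Σ_j (I−A)_1j·C_1j = (1.00)(0.8325) + (-0.10)(0.0525) + (0.00)(0.0725) = 0.82725
adj(I−A) = Cᵀ =
  [ 0.8325   0.0900   0.0150]
  [ 0.0525   0.9000   0.1500]
  [ 0.0725   0.4550   0.9950]
(I − A)⁻¹ = adj(I−A) / det(I−A) ≈
  [   1.0063     0.1088     0.0181]
  [   0.0635     1.0879     0.1813]
  [   0.0876     0.5500     1.2028]
x = (I − A)⁻¹ d = adj(I−A)·d / det(I−A), with det(I−A) = 0.82725:
  x_1 = (0.8325·95 + 0.0900·145 + 0.0150·40) / 0.82725 = 92.7375 / 0.82725 ≈ 112.10
  x_2 = (0.0525·95 + 0.9000·145 + 0.1500·40) / 0.82725 = 141.4875 / 0.82725 ≈ 171.03
  x_3 = (0.0725·95 + 0.4550·145 + 0.9950·40) / 0.82725 = 112.6625 / 0.82725 ≈ 136.19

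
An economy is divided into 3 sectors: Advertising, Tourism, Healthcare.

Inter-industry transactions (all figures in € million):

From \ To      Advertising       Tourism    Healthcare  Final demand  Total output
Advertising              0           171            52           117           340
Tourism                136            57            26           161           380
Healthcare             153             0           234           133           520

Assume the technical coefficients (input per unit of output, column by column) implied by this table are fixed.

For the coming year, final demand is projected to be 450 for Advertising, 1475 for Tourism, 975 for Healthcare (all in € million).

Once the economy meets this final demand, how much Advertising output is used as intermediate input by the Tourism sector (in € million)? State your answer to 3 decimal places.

Technical coefficients a_ij = z_ij / X_j:
  a_AA = 0/340 = 0.00, a_TA = 136/340 = 0.40, a_HA = 153/340 = 0.45
  a_AT = 171/380 = 0.45, a_TT = 57/380 = 0.15, a_HT = 0/380 = 0.00
  a_AH = 52/520 = 0.10, a_TH = 26/520 = 0.05, a_HH = 234/520 = 0.45
I − A =
  [   1.00    -0.45    -0.10]
  [  -0.40     0.85    -0.05]
  [  -0.45     0.00     0.55]
Cofactors of I−A, C_ij = (−1)^(i+j)·(minor ij) (rows/columns in the sector order above):
  C_11 = (0.85)(0.55) − (-0.05)(0.00) = 0.4675
  C_12 = −[(-0.40)(0.55) − (-0.05)(-0.45)] = 0.2425
  C_13 = (-0.40)(0.00) − (0.85)(-0.45) = 0.3825
  C_21 = −[(-0.45)(0.55) − (-0.10)(0.00)] = 0.2475
  C_22 = (1.00)(0.55) − (-0.10)(-0.45) = 0.5050
  C_23 = −[(1.00)(0.00) − (-0.45)(-0.45)] = 0.2025
  C_31 = (-0.45)(-0.05) − (-0.10)(0.85) = 0.1075
  C_32 = −[(1.00)(-0.05) − (-0.10)(-0.40)] = 0.0900
  C_33 = (1.00)(0.85) − (-0.45)(-0.40) = 0.6700
det(I−A) = Σ_j (I−A)_1j·C_1j = (1.00)(0.4675) + (-0.45)(0.2425) + (-0.10)(0.3825) = 0.320125
adj(I−A) = Cᵀ =
  [ 0.4675   0.2475   0.1075]
  [ 0.2425   0.5050   0.0900]
  [ 0.3825   0.2025   0.6700]
(I − A)⁻¹ = adj(I−A) / det(I−A) ≈
  [   1.4604     0.7731     0.3358]
  [   0.7575     1.5775     0.2811]
  [   1.1948     0.6326     2.0929]
First solve x = (I − A)⁻¹ d = adj(I−A)·d / det(I−A); in particular x_T = (0.2425·450 + 0.5050·1475 + 0.0900·975) / 0.320125 = 941.75 / 0.320125 ≈ 2941.81960.
Intermediate flow from A to T: z_AT = a_AT · x_T = 0.45 × 941.75 / 0.320125 = 423.7875 / 0.320125 ≈ 1323.819.

z_AT = 1323.819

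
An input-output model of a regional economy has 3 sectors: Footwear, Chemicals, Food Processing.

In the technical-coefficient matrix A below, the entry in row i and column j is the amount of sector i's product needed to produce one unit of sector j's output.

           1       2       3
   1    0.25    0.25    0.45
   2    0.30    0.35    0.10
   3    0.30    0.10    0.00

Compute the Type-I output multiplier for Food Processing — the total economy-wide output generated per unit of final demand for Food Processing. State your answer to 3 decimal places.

m_3 = 3.173

I − A =
  [   0.75    -0.25    -0.45]
  [  -0.30     0.65    -0.10]
  [  -0.30    -0.10     1.00]
Cofactors of I−A, C_ij = (−1)^(i+j)·(minor ij) (rows/columns in the sector order above):
  C_11 = (0.65)(1.00) − (-0.10)(-0.10) = 0.6400
  C_12 = −[(-0.30)(1.00) − (-0.10)(-0.30)] = 0.3300
  C_13 = (-0.30)(-0.10) − (0.65)(-0.30) = 0.2250
  C_21 = −[(-0.25)(1.00) − (-0.45)(-0.10)] = 0.2950
  C_22 = (0.75)(1.00) − (-0.45)(-0.30) = 0.6150
  C_23 = −[(0.75)(-0.10) − (-0.25)(-0.30)] = 0.1500
  C_31 = (-0.25)(-0.10) − (-0.45)(0.65) = 0.3175
  C_32 = −[(0.75)(-0.10) − (-0.45)(-0.30)] = 0.2100
  C_33 = (0.75)(0.65) − (-0.25)(-0.30) = 0.4125
det(I−A) = Σ_j (I−A)_1j·C_1j = (0.75)(0.6400) + (-0.25)(0.3300) + (-0.45)(0.2250) = 0.29625
adj(I−A) = Cᵀ =
  [ 0.6400   0.2950   0.3175]
  [ 0.3300   0.6150   0.2100]
  [ 0.2250   0.1500   0.4125]
(I − A)⁻¹ = adj(I−A) / det(I−A) ≈
  [   2.1603     0.9958     1.0717]
  [   1.1139     2.0759     0.7089]
  [   0.7595     0.5063     1.3924]
The output multiplier for sector j is the column-j sum of the Leontief inverse (I − A)⁻¹ = adj(I−A) / det(I−A).
Column 3 of adj(I−A): (0.3175, 0.2100, 0.4125); det(I−A) = 0.29625.
m_3 = (0.3175 + 0.2100 + 0.4125) / 0.29625 = 0.94 / 0.29625 ≈ 3.173.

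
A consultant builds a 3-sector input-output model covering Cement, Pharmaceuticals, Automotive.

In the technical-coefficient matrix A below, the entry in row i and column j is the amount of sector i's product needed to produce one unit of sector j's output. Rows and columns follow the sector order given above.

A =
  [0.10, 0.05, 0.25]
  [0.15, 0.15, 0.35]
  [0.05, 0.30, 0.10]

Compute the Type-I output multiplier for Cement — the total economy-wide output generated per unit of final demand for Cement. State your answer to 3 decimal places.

I − A =
  [   0.90    -0.05    -0.25]
  [  -0.15     0.85    -0.35]
  [  -0.05    -0.30     0.90]
Cofactors of I−A, C_ij = (−1)^(i+j)·(minor ij) (rows/columns in the sector order above):
  C_11 = (0.85)(0.90) − (-0.35)(-0.30) = 0.6600
  C_12 = −[(-0.15)(0.90) − (-0.35)(-0.05)] = 0.1525
  C_13 = (-0.15)(-0.30) − (0.85)(-0.05) = 0.0875
  C_21 = −[(-0.05)(0.90) − (-0.25)(-0.30)] = 0.1200
  C_22 = (0.90)(0.90) − (-0.25)(-0.05) = 0.7975
  C_23 = −[(0.90)(-0.30) − (-0.05)(-0.05)] = 0.2725
  C_31 = (-0.05)(-0.35) − (-0.25)(0.85) = 0.2300
  C_32 = −[(0.90)(-0.35) − (-0.25)(-0.15)] = 0.3525
  C_33 = (0.90)(0.85) − (-0.05)(-0.15) = 0.7575
det(I−A) = Σ_j (I−A)_1j·C_1j = (0.90)(0.6600) + (-0.05)(0.1525) + (-0.25)(0.0875) = 0.5645
adj(I−A) = Cᵀ =
  [ 0.6600   0.1200   0.2300]
  [ 0.1525   0.7975   0.3525]
  [ 0.0875   0.2725   0.7575]
(I − A)⁻¹ = adj(I−A) / det(I−A) ≈
  [   1.1692     0.2126     0.4074]
  [   0.2702     1.4128     0.6244]
  [   0.1550     0.4827     1.3419]
The output multiplier for sector j is the column-j sum of the Leontief inverse (I − A)⁻¹ = adj(I−A) / det(I−A).
Column C of adj(I−A): (0.6600, 0.1525, 0.0875); det(I−A) = 0.5645.
m_C = (0.6600 + 0.1525 + 0.0875) / 0.5645 = 0.90 / 0.5645 ≈ 1.594.

m_C = 1.594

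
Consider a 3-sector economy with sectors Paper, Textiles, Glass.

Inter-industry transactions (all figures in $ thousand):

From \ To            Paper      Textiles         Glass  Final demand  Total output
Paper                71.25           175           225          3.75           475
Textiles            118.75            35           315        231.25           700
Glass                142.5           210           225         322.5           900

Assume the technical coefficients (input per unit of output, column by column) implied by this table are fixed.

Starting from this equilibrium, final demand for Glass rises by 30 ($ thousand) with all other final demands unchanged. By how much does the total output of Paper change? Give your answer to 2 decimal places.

Δx_1 = 27.60

Technical coefficients a_ij = z_ij / X_j:
  a_11 = 71.25/475 = 0.15, a_21 = 118.75/475 = 0.25, a_31 = 142.5/475 = 0.30
  a_12 = 175/700 = 0.25, a_22 = 35/700 = 0.05, a_32 = 210/700 = 0.30
  a_13 = 225/900 = 0.25, a_23 = 315/900 = 0.35, a_33 = 225/900 = 0.25
I − A =
  [   0.85    -0.25    -0.25]
  [  -0.25     0.95    -0.35]
  [  -0.30    -0.30     0.75]
Cofactors of I−A, C_ij = (−1)^(i+j)·(minor ij) (rows/columns in the sector order above):
  C_11 = (0.95)(0.75) − (-0.35)(-0.30) = 0.6075
  C_12 = −[(-0.25)(0.75) − (-0.35)(-0.30)] = 0.2925
  C_13 = (-0.25)(-0.30) − (0.95)(-0.30) = 0.3600
  C_21 = −[(-0.25)(0.75) − (-0.25)(-0.30)] = 0.2625
  C_22 = (0.85)(0.75) − (-0.25)(-0.30) = 0.5625
  C_23 = −[(0.85)(-0.30) − (-0.25)(-0.30)] = 0.3300
  C_31 = (-0.25)(-0.35) − (-0.25)(0.95) = 0.3250
  C_32 = −[(0.85)(-0.35) − (-0.25)(-0.25)] = 0.3600
  C_33 = (0.85)(0.95) − (-0.25)(-0.25) = 0.7450
det(I−A) = Σ_j (I−A)_1j·C_1j = (0.85)(0.6075) + (-0.25)(0.2925) + (-0.25)(0.3600) = 0.35325
adj(I−A) = Cᵀ =
  [ 0.6075   0.2625   0.3250]
  [ 0.2925   0.5625   0.3600]
  [ 0.3600   0.3300   0.7450]
(I − A)⁻¹ = adj(I−A) / det(I−A) ≈
  [   1.7197     0.7431     0.9200]
  [   0.8280     1.5924     1.0191]
  [   1.0191     0.9342     2.1090]
Δx = (I − A)⁻¹ Δd with Δd having +30 in the Glass component and 0 elsewhere.
So Δx_1 = L_13 · (+30), where L_13 = adj(I−A)_13 / det(I−A) = 0.3250 / 0.35325.
Δx_1 = 0.3250 × (+30) / 0.35325 = 9.75 / 0.35325 ≈ 27.60.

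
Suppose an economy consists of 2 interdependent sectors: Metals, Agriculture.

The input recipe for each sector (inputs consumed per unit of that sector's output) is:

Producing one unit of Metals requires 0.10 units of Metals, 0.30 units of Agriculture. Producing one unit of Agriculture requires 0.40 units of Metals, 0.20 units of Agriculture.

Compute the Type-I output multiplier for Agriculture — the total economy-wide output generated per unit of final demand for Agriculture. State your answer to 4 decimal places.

I − A =
  [   0.90    -0.40]
  [  -0.30     0.80]
det(I−A) = (0.90)(0.80) − (-0.40)(-0.30) = 0.6000
adj(I−A) = [[0.80, 0.40], [0.30, 0.90]]
(I − A)⁻¹ = adj(I−A) / det(I−A) ≈
  [   1.33333     0.66667]
  [   0.50000     1.50000]
The output multiplier for sector j is the column-j sum of the Leontief inverse (I − A)⁻¹ = adj(I−A) / det(I−A).
Column 2 of adj(I−A): (0.40, 0.90); det(I−A) = 0.6000.
m_2 = (0.40 + 0.90) / 0.6000 = 1.30 / 0.6000 ≈ 2.1667.

m_2 = 2.1667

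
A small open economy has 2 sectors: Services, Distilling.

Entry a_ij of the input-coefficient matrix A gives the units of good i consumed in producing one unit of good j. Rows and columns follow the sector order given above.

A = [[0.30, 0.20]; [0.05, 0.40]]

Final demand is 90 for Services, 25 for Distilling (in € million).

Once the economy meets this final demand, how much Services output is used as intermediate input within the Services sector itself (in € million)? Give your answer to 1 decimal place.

z_SS = 43.2

I − A =
  [   0.70    -0.20]
  [  -0.05     0.60]
det(I−A) = (0.70)(0.60) − (-0.20)(-0.05) = 0.4100
adj(I−A) = [[0.60, 0.20], [0.05, 0.70]]
(I − A)⁻¹ = adj(I−A) / det(I−A) ≈
  [   1.4634     0.4878]
  [   0.1220     1.7073]
First solve x = (I − A)⁻¹ d = adj(I−A)·d / det(I−A); in particular x_S = (0.60·90 + 0.20·25) / 0.4100 = 59.00 / 0.4100 ≈ 143.902.
Intermediate flow from S to S: z_SS = a_SS · x_S = 0.30 × 59.00 / 0.4100 = 17.70 / 0.4100 ≈ 43.2.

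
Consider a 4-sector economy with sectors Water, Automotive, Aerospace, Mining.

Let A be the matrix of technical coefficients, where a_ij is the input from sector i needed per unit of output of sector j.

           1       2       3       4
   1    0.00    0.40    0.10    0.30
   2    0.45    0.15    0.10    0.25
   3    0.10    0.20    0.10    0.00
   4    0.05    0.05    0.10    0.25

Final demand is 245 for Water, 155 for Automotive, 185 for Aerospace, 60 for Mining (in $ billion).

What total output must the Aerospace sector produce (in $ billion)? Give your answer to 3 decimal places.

x_3 = 406.260

I − A =
  [   1.00    -0.40    -0.10    -0.30]
  [  -0.45     0.85    -0.10    -0.25]
  [  -0.10    -0.20     0.90     0.00]
  [  -0.05    -0.05    -0.10     0.75]
Compute the cofactors C_ij = (−1)^(i+j)·(3×3 minor ij) of I−A; the adjugate is their transpose:
adj(I−A) = Cᵀ =
  [ 0.5425   0.3045   0.1295   0.3185]
  [ 0.3250   0.6510   0.1470   0.3470]
  [ 0.1325   0.1785   0.4655   0.1125]
  [ 0.0755   0.0875   0.0805   0.5615]
det(I−A) = Σ_j (I−A)_1j·C_1j = (1.00)(0.5425) + (-0.40)(0.3250) + (-0.10)(0.1325) + (-0.30)(0.0755) = 0.3766
(I − A)⁻¹ = adj(I−A) / det(I−A) ≈
  [   1.4405     0.8086     0.3439     0.8457]
  [   0.8630     1.7286     0.3903     0.9214]
  [   0.3518     0.4740     1.2361     0.2987]
  [   0.2005     0.2323     0.2138     1.4910]
x = (I − A)⁻¹ d = adj(I−A)·d / det(I−A), with det(I−A) = 0.3766:
  x_1 = (0.5425·245 + 0.3045·155 + 0.1295·185 + 0.3185·60) / 0.3766 = 223.1775 / 0.3766 ≈ 592.612
  x_2 = (0.3250·245 + 0.6510·155 + 0.1470·185 + 0.3470·60) / 0.3766 = 228.545 / 0.3766 ≈ 606.864
  x_3 = (0.1325·245 + 0.1785·155 + 0.4655·185 + 0.1125·60) / 0.3766 = 152.9975 / 0.3766 ≈ 406.260
  x_4 = (0.0755·245 + 0.0875·155 + 0.0805·185 + 0.5615·60) / 0.3766 = 80.6425 / 0.3766 ≈ 214.133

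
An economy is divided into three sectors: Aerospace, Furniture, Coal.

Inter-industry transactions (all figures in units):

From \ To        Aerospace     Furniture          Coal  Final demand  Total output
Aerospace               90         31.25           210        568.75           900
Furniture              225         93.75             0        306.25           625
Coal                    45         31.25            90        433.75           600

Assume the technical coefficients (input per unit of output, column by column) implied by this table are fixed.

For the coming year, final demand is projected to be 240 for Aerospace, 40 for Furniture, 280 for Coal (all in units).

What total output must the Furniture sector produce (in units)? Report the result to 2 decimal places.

x_2 = 169.90

Technical coefficients a_ij = z_ij / X_j:
  a_11 = 90/900 = 0.10, a_21 = 225/900 = 0.25, a_31 = 45/900 = 0.05
  a_12 = 31.25/625 = 0.05, a_22 = 93.75/625 = 0.15, a_32 = 31.25/625 = 0.05
  a_13 = 210/600 = 0.35, a_23 = 0/600 = 0.00, a_33 = 90/600 = 0.15
I − A =
  [   0.90    -0.05    -0.35]
  [  -0.25     0.85     0.00]
  [  -0.05    -0.05     0.85]
Cofactors of I−A, C_ij = (−1)^(i+j)·(minor ij) (rows/columns in the sector order above):
  C_11 = (0.85)(0.85) − (0.00)(-0.05) = 0.7225
  C_12 = −[(-0.25)(0.85) − (0.00)(-0.05)] = 0.2125
  C_13 = (-0.25)(-0.05) − (0.85)(-0.05) = 0.0550
  C_21 = −[(-0.05)(0.85) − (-0.35)(-0.05)] = 0.0600
  C_22 = (0.90)(0.85) − (-0.35)(-0.05) = 0.7475
  C_23 = −[(0.90)(-0.05) − (-0.05)(-0.05)] = 0.0475
  C_31 = (-0.05)(0.00) − (-0.35)(0.85) = 0.2975
  C_32 = −[(0.90)(0.00) − (-0.35)(-0.25)] = 0.0875
  C_33 = (0.90)(0.85) − (-0.05)(-0.25) = 0.7525
det(I−A) = Σ_j (I−A)_1j·C_1j = (0.90)(0.7225) + (-0.05)(0.2125) + (-0.35)(0.0550) = 0.620375
adj(I−A) = Cᵀ =
  [ 0.7225   0.0600   0.2975]
  [ 0.2125   0.7475   0.0875]
  [ 0.0550   0.0475   0.7525]
(I − A)⁻¹ = adj(I−A) / det(I−A) ≈
  [   1.1646     0.0967     0.4795]
  [   0.3425     1.2049     0.1410]
  [   0.0887     0.0766     1.2130]
x = (I − A)⁻¹ d = adj(I−A)·d / det(I−A), with det(I−A) = 0.620375:
  x_1 = (0.7225·240 + 0.0600·40 + 0.2975·280) / 0.620375 = 259.10 / 0.620375 ≈ 417.65
  x_2 = (0.2125·240 + 0.7475·40 + 0.0875·280) / 0.620375 = 105.40 / 0.620375 ≈ 169.90
  x_3 = (0.0550·240 + 0.0475·40 + 0.7525·280) / 0.620375 = 225.80 / 0.620375 ≈ 363.97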